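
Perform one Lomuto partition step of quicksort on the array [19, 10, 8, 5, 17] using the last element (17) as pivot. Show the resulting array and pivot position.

Lomuto partition with pivot = 17:

Initial array: [19, 10, 8, 5, 17]

arr[0]=19 > 17: no swap
arr[1]=10 <= 17: swap with position 0, array becomes [10, 19, 8, 5, 17]
arr[2]=8 <= 17: swap with position 1, array becomes [10, 8, 19, 5, 17]
arr[3]=5 <= 17: swap with position 2, array becomes [10, 8, 5, 19, 17]

Place pivot at position 3: [10, 8, 5, 17, 19]
Pivot position: 3

After partitioning with pivot 17, the array becomes [10, 8, 5, 17, 19]. The pivot is placed at index 3. All elements to the left of the pivot are <= 17, and all elements to the right are > 17.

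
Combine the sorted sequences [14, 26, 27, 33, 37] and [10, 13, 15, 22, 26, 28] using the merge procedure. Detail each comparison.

Merging process:

Compare 14 vs 10: take 10 from right. Merged: [10]
Compare 14 vs 13: take 13 from right. Merged: [10, 13]
Compare 14 vs 15: take 14 from left. Merged: [10, 13, 14]
Compare 26 vs 15: take 15 from right. Merged: [10, 13, 14, 15]
Compare 26 vs 22: take 22 from right. Merged: [10, 13, 14, 15, 22]
Compare 26 vs 26: take 26 from left. Merged: [10, 13, 14, 15, 22, 26]
Compare 27 vs 26: take 26 from right. Merged: [10, 13, 14, 15, 22, 26, 26]
Compare 27 vs 28: take 27 from left. Merged: [10, 13, 14, 15, 22, 26, 26, 27]
Compare 33 vs 28: take 28 from right. Merged: [10, 13, 14, 15, 22, 26, 26, 27, 28]
Append remaining from left: [33, 37]. Merged: [10, 13, 14, 15, 22, 26, 26, 27, 28, 33, 37]

Final merged array: [10, 13, 14, 15, 22, 26, 26, 27, 28, 33, 37]
Total comparisons: 9

The merged array is [10, 13, 14, 15, 22, 26, 26, 27, 28, 33, 37], requiring 9 comparisons. The merge step runs in O(n) time where n is the total number of elements.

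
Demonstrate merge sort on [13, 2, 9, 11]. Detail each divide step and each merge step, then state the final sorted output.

Merge sort trace:

Split: [13, 2, 9, 11] -> [13, 2] and [9, 11]
  Split: [13, 2] -> [13] and [2]
  Merge: [13] + [2] -> [2, 13]
  Split: [9, 11] -> [9] and [11]
  Merge: [9] + [11] -> [9, 11]
Merge: [2, 13] + [9, 11] -> [2, 9, 11, 13]

Final sorted array: [2, 9, 11, 13]

The merge sort proceeds by recursively splitting the array and merging sorted halves.
After all merges, the sorted array is [2, 9, 11, 13].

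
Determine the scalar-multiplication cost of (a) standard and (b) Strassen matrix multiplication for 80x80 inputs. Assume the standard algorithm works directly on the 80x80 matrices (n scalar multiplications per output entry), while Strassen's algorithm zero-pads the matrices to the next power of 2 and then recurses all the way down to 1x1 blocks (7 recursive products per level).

Matrix multiplication for 80x80 matrices:

Strassen's algorithm requires power-of-2 dimensions. Pad 80x80 to 128x128 (next power of 2).

Standard algorithm: 80^3 = 512000 multiplications
Strassen's algorithm: 7^(log2(128)) = 7^7 = 823543 multiplications
Difference: 512000 - 823543 = -311543 (Strassen uses MORE here due to padding overhead — for small or just-over-power-of-2 n, padding can outweigh the per-level savings)

Standard: 512000 multiplications (80^3). Strassen: 823543 multiplications (7^7, after padding to 128x128). Strassen reduces 8 recursive multiplications to 7 at each level.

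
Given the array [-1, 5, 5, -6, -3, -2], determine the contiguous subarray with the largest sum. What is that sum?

Using Kadane's algorithm on [-1, 5, 5, -6, -3, -2]:

Scanning through the array:
Position 1 (value 5): max_ending_here = 5, max_so_far = 5
Position 2 (value 5): max_ending_here = 10, max_so_far = 10
Position 3 (value -6): max_ending_here = 4, max_so_far = 10
Position 4 (value -3): max_ending_here = 1, max_so_far = 10
Position 5 (value -2): max_ending_here = -1, max_so_far = 10

Maximum subarray: [5, 5]
Maximum sum: 10

The maximum subarray is [5, 5] with sum 10. This subarray runs from index 1 to index 2.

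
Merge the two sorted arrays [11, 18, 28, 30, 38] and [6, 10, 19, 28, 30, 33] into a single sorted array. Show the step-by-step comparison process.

Merging process:

Compare 11 vs 6: take 6 from right. Merged: [6]
Compare 11 vs 10: take 10 from right. Merged: [6, 10]
Compare 11 vs 19: take 11 from left. Merged: [6, 10, 11]
Compare 18 vs 19: take 18 from left. Merged: [6, 10, 11, 18]
Compare 28 vs 19: take 19 from right. Merged: [6, 10, 11, 18, 19]
Compare 28 vs 28: take 28 from left. Merged: [6, 10, 11, 18, 19, 28]
Compare 30 vs 28: take 28 from right. Merged: [6, 10, 11, 18, 19, 28, 28]
Compare 30 vs 30: take 30 from left. Merged: [6, 10, 11, 18, 19, 28, 28, 30]
Compare 38 vs 30: take 30 from right. Merged: [6, 10, 11, 18, 19, 28, 28, 30, 30]
Compare 38 vs 33: take 33 from right. Merged: [6, 10, 11, 18, 19, 28, 28, 30, 30, 33]
Append remaining from left: [38]. Merged: [6, 10, 11, 18, 19, 28, 28, 30, 30, 33, 38]

Final merged array: [6, 10, 11, 18, 19, 28, 28, 30, 30, 33, 38]
Total comparisons: 10

The merged array is [6, 10, 11, 18, 19, 28, 28, 30, 30, 33, 38], requiring 10 comparisons. The merge step runs in O(n) time where n is the total number of elements.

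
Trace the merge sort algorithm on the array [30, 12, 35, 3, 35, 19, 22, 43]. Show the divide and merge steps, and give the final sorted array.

Merge sort trace:

Split: [30, 12, 35, 3, 35, 19, 22, 43] -> [30, 12, 35, 3] and [35, 19, 22, 43]
  Split: [30, 12, 35, 3] -> [30, 12] and [35, 3]
    Split: [30, 12] -> [30] and [12]
    Merge: [30] + [12] -> [12, 30]
    Split: [35, 3] -> [35] and [3]
    Merge: [35] + [3] -> [3, 35]
  Merge: [12, 30] + [3, 35] -> [3, 12, 30, 35]
  Split: [35, 19, 22, 43] -> [35, 19] and [22, 43]
    Split: [35, 19] -> [35] and [19]
    Merge: [35] + [19] -> [19, 35]
    Split: [22, 43] -> [22] and [43]
    Merge: [22] + [43] -> [22, 43]
  Merge: [19, 35] + [22, 43] -> [19, 22, 35, 43]
Merge: [3, 12, 30, 35] + [19, 22, 35, 43] -> [3, 12, 19, 22, 30, 35, 35, 43]

Final sorted array: [3, 12, 19, 22, 30, 35, 35, 43]

The merge sort proceeds by recursively splitting the array and merging sorted halves.
After all merges, the sorted array is [3, 12, 19, 22, 30, 35, 35, 43].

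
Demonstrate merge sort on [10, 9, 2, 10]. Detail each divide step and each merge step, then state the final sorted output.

Merge sort trace:

Split: [10, 9, 2, 10] -> [10, 9] and [2, 10]
  Split: [10, 9] -> [10] and [9]
  Merge: [10] + [9] -> [9, 10]
  Split: [2, 10] -> [2] and [10]
  Merge: [2] + [10] -> [2, 10]
Merge: [9, 10] + [2, 10] -> [2, 9, 10, 10]

Final sorted array: [2, 9, 10, 10]

The merge sort proceeds by recursively splitting the array and merging sorted halves.
After all merges, the sorted array is [2, 9, 10, 10].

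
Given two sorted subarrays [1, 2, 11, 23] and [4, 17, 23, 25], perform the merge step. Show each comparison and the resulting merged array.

Merging process:

Compare 1 vs 4: take 1 from left. Merged: [1]
Compare 2 vs 4: take 2 from left. Merged: [1, 2]
Compare 11 vs 4: take 4 from right. Merged: [1, 2, 4]
Compare 11 vs 17: take 11 from left. Merged: [1, 2, 4, 11]
Compare 23 vs 17: take 17 from right. Merged: [1, 2, 4, 11, 17]
Compare 23 vs 23: take 23 from left. Merged: [1, 2, 4, 11, 17, 23]
Append remaining from right: [23, 25]. Merged: [1, 2, 4, 11, 17, 23, 23, 25]

Final merged array: [1, 2, 4, 11, 17, 23, 23, 25]
Total comparisons: 6

The merged array is [1, 2, 4, 11, 17, 23, 23, 25], requiring 6 comparisons. The merge step runs in O(n) time where n is the total number of elements.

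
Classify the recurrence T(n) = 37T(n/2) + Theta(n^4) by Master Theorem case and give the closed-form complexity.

Master Theorem for T(n) = 37T(n/2) + O(n^4):

a = 37, b = 2, c = 4
log_b(a) = log_2(37) = 5.2095

Case 1: c = 4 < log_2(37) = 5.2095
T(n) = O(n^(log_2 37))

For T(n) = 37T(n/2) + O(n^4): log_2(37) = 5.2095. This is Case 1 of the Master Theorem (c < log_b(a), work dominated by leaves), giving O(n^(log_2 37)).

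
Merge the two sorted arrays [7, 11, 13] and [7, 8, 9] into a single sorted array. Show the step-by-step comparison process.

Merging process:

Compare 7 vs 7: take 7 from left. Merged: [7]
Compare 11 vs 7: take 7 from right. Merged: [7, 7]
Compare 11 vs 8: take 8 from right. Merged: [7, 7, 8]
Compare 11 vs 9: take 9 from right. Merged: [7, 7, 8, 9]
Append remaining from left: [11, 13]. Merged: [7, 7, 8, 9, 11, 13]

Final merged array: [7, 7, 8, 9, 11, 13]
Total comparisons: 4

The merged array is [7, 7, 8, 9, 11, 13], requiring 4 comparisons. The merge step runs in O(n) time where n is the total number of elements.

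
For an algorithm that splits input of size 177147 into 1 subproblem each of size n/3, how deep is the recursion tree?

For divide and conquer with division factor 3:

Problem sizes at each level:
Level 0: 177147
Level 1: 59049
Level 2: 19683
Level 3: 6561
Level 4: 2187
Level 5: 729
Level 6: 243
Level 7: 81
Level 8: 27
Level 9: 9
Level 10: 3
Level 11: 1

The root is level 0 and the size-1 base case is level 11 (the tree spans levels 0 through 11, i.e. 12 levels counting the root), so the depth is the number of divisions: log_3(177147) = 11

The recursion tree depth is log_3(177147) = 11. At each level, the problem size is divided by 3, so it takes 11 divisions to reduce to a base case of size 1. The algorithm makes 1 recursive call at each level.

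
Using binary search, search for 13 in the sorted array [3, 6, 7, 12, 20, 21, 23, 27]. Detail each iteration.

Binary search for 13 in [3, 6, 7, 12, 20, 21, 23, 27]:

lo=0, hi=7, mid=3, arr[mid]=12 -> 12 < 13, search right half
lo=4, hi=7, mid=5, arr[mid]=21 -> 21 > 13, search left half
lo=4, hi=4, mid=4, arr[mid]=20 -> 20 > 13, search left half
lo=4 > hi=3, target 13 not found

Binary search determines that 13 is not in the array after 3 comparisons. The search space was exhausted without finding the target.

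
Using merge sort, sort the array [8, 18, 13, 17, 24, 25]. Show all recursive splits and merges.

Merge sort trace:

Split: [8, 18, 13, 17, 24, 25] -> [8, 18, 13] and [17, 24, 25]
  Split: [8, 18, 13] -> [8] and [18, 13]
    Split: [18, 13] -> [18] and [13]
    Merge: [18] + [13] -> [13, 18]
  Merge: [8] + [13, 18] -> [8, 13, 18]
  Split: [17, 24, 25] -> [17] and [24, 25]
    Split: [24, 25] -> [24] and [25]
    Merge: [24] + [25] -> [24, 25]
  Merge: [17] + [24, 25] -> [17, 24, 25]
Merge: [8, 13, 18] + [17, 24, 25] -> [8, 13, 17, 18, 24, 25]

Final sorted array: [8, 13, 17, 18, 24, 25]

The merge sort proceeds by recursively splitting the array and merging sorted halves.
After all merges, the sorted array is [8, 13, 17, 18, 24, 25].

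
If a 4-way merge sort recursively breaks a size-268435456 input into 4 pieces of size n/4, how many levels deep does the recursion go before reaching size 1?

For divide and conquer with division factor 4:

Problem sizes at each level:
Level 0: 268435456
Level 1: 67108864
Level 2: 16777216
Level 3: 4194304
Level 4: 1048576
Level 5: 262144
Level 6: 65536
Level 7: 16384
Level 8: 4096
Level 9: 1024
Level 10: 256
Level 11: 64
Level 12: 16
Level 13: 4
Level 14: 1

The root is level 0 and the size-1 base case is level 14 (the tree spans levels 0 through 14, i.e. 15 levels counting the root), so the depth is the number of divisions: log_4(268435456) = 14

The recursion tree depth is log_4(268435456) = 14. At each level, the problem size is divided by 4, so it takes 14 divisions to reduce to a base case of size 1. The algorithm makes 4 recursive calls at each level.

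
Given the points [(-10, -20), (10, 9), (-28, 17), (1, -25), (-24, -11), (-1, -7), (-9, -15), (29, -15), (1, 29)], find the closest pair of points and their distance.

Computing all pairwise distances among 9 points:

d((-10, -20), (10, 9)) = 35.2278
d((-10, -20), (-28, 17)) = 41.1461
d((-10, -20), (1, -25)) = 12.083
d((-10, -20), (-24, -11)) = 16.6433
d((-10, -20), (-1, -7)) = 15.8114
d((-10, -20), (-9, -15)) = 5.099 <-- minimum
d((-10, -20), (29, -15)) = 39.3192
d((-10, -20), (1, 29)) = 50.2195
d((10, 9), (-28, 17)) = 38.833
d((10, 9), (1, -25)) = 35.171
d((10, 9), (-24, -11)) = 39.4462
d((10, 9), (-1, -7)) = 19.4165
d((10, 9), (-9, -15)) = 30.6105
d((10, 9), (29, -15)) = 30.6105
d((10, 9), (1, 29)) = 21.9317
d((-28, 17), (1, -25)) = 51.0392
d((-28, 17), (-24, -11)) = 28.2843
d((-28, 17), (-1, -7)) = 36.1248
d((-28, 17), (-9, -15)) = 37.2156
d((-28, 17), (29, -15)) = 65.3682
d((-28, 17), (1, 29)) = 31.3847
d((1, -25), (-24, -11)) = 28.6531
d((1, -25), (-1, -7)) = 18.1108
d((1, -25), (-9, -15)) = 14.1421
d((1, -25), (29, -15)) = 29.7321
d((1, -25), (1, 29)) = 54.0
d((-24, -11), (-1, -7)) = 23.3452
d((-24, -11), (-9, -15)) = 15.5242
d((-24, -11), (29, -15)) = 53.1507
d((-24, -11), (1, 29)) = 47.1699
d((-1, -7), (-9, -15)) = 11.3137
d((-1, -7), (29, -15)) = 31.0483
d((-1, -7), (1, 29)) = 36.0555
d((-9, -15), (29, -15)) = 38.0
d((-9, -15), (1, 29)) = 45.1221
d((29, -15), (1, 29)) = 52.1536

Closest pair: (-10, -20) and (-9, -15) with distance 5.099

The closest pair is (-10, -20) and (-9, -15) with Euclidean distance 5.099. For 9 points, brute-force pairwise comparison is shown above. For large n, the divide-and-conquer algorithm (sort by x, recurse on halves, check the dividing strip) achieves O(n log n).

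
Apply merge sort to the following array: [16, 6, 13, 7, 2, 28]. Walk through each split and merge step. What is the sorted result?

Merge sort trace:

Split: [16, 6, 13, 7, 2, 28] -> [16, 6, 13] and [7, 2, 28]
  Split: [16, 6, 13] -> [16] and [6, 13]
    Split: [6, 13] -> [6] and [13]
    Merge: [6] + [13] -> [6, 13]
  Merge: [16] + [6, 13] -> [6, 13, 16]
  Split: [7, 2, 28] -> [7] and [2, 28]
    Split: [2, 28] -> [2] and [28]
    Merge: [2] + [28] -> [2, 28]
  Merge: [7] + [2, 28] -> [2, 7, 28]
Merge: [6, 13, 16] + [2, 7, 28] -> [2, 6, 7, 13, 16, 28]

Final sorted array: [2, 6, 7, 13, 16, 28]

The merge sort proceeds by recursively splitting the array and merging sorted halves.
After all merges, the sorted array is [2, 6, 7, 13, 16, 28].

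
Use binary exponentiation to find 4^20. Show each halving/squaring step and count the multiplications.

Computing 4^20 by squaring (build up from 4^1; each line after the first costs one multiplication):

4^1 = 4
4^2 = (4^1)^2 = 4^2 = 16
4^4 = (4^2)^2 = 16^2 = 256
4^5 = 4 * 4^4 = 4 * 256 = 1024
4^10 = (4^5)^2 = 1024^2 = 1048576
4^20 = (4^10)^2 = 1048576^2 = 1099511627776

Result: 1099511627776
Multiplications needed: 5 (5 lines after 4^1)

4^20 = 1099511627776. Using exponentiation by squaring, this requires 5 multiplications. The key idea: if the exponent is even, square the half-power; if odd, multiply by the base once.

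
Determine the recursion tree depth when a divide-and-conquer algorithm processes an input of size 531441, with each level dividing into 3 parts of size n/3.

For divide and conquer with division factor 3:

Problem sizes at each level:
Level 0: 531441
Level 1: 177147
Level 2: 59049
Level 3: 19683
Level 4: 6561
Level 5: 2187
Level 6: 729
Level 7: 243
Level 8: 81
Level 9: 27
Level 10: 9
Level 11: 3
Level 12: 1

The root is level 0 and the size-1 base case is level 12 (the tree spans levels 0 through 12, i.e. 13 levels counting the root), so the depth is the number of divisions: log_3(531441) = 12

The recursion tree depth is log_3(531441) = 12. At each level, the problem size is divided by 3, so it takes 12 divisions to reduce to a base case of size 1. The algorithm makes 3 recursive calls at each level.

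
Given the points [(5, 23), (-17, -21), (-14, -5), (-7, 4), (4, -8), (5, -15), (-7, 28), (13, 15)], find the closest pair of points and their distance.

Computing all pairwise distances among 8 points:

d((5, 23), (-17, -21)) = 49.1935
d((5, 23), (-14, -5)) = 33.8378
d((5, 23), (-7, 4)) = 22.4722
d((5, 23), (4, -8)) = 31.0161
d((5, 23), (5, -15)) = 38.0
d((5, 23), (-7, 28)) = 13.0
d((5, 23), (13, 15)) = 11.3137
d((-17, -21), (-14, -5)) = 16.2788
d((-17, -21), (-7, 4)) = 26.9258
d((-17, -21), (4, -8)) = 24.6982
d((-17, -21), (5, -15)) = 22.8035
d((-17, -21), (-7, 28)) = 50.01
d((-17, -21), (13, 15)) = 46.8615
d((-14, -5), (-7, 4)) = 11.4018
d((-14, -5), (4, -8)) = 18.2483
d((-14, -5), (5, -15)) = 21.4709
d((-14, -5), (-7, 28)) = 33.7343
d((-14, -5), (13, 15)) = 33.6006
d((-7, 4), (4, -8)) = 16.2788
d((-7, 4), (5, -15)) = 22.4722
d((-7, 4), (-7, 28)) = 24.0
d((-7, 4), (13, 15)) = 22.8254
d((4, -8), (5, -15)) = 7.0711 <-- minimum
d((4, -8), (-7, 28)) = 37.6431
d((4, -8), (13, 15)) = 24.6982
d((5, -15), (-7, 28)) = 44.643
d((5, -15), (13, 15)) = 31.0483
d((-7, 28), (13, 15)) = 23.8537

Closest pair: (4, -8) and (5, -15) with distance 7.0711

The closest pair is (4, -8) and (5, -15) with Euclidean distance 7.0711. For 8 points, brute-force pairwise comparison is shown above. For large n, the divide-and-conquer algorithm (sort by x, recurse on halves, check the dividing strip) achieves O(n log n).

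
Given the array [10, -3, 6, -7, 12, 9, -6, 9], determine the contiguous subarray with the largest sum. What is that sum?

Using Kadane's algorithm on [10, -3, 6, -7, 12, 9, -6, 9]:

Scanning through the array:
Position 1 (value -3): max_ending_here = 7, max_so_far = 10
Position 2 (value 6): max_ending_here = 13, max_so_far = 13
Position 3 (value -7): max_ending_here = 6, max_so_far = 13
Position 4 (value 12): max_ending_here = 18, max_so_far = 18
Position 5 (value 9): max_ending_here = 27, max_so_far = 27
Position 6 (value -6): max_ending_here = 21, max_so_far = 27
Position 7 (value 9): max_ending_here = 30, max_so_far = 30

Maximum subarray: [10, -3, 6, -7, 12, 9, -6, 9]
Maximum sum: 30

The maximum subarray is [10, -3, 6, -7, 12, 9, -6, 9] with sum 30. This subarray runs from index 0 to index 7.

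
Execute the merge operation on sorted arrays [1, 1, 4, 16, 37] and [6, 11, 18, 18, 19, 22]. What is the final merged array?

Merging process:

Compare 1 vs 6: take 1 from left. Merged: [1]
Compare 1 vs 6: take 1 from left. Merged: [1, 1]
Compare 4 vs 6: take 4 from left. Merged: [1, 1, 4]
Compare 16 vs 6: take 6 from right. Merged: [1, 1, 4, 6]
Compare 16 vs 11: take 11 from right. Merged: [1, 1, 4, 6, 11]
Compare 16 vs 18: take 16 from left. Merged: [1, 1, 4, 6, 11, 16]
Compare 37 vs 18: take 18 from right. Merged: [1, 1, 4, 6, 11, 16, 18]
Compare 37 vs 18: take 18 from right. Merged: [1, 1, 4, 6, 11, 16, 18, 18]
Compare 37 vs 19: take 19 from right. Merged: [1, 1, 4, 6, 11, 16, 18, 18, 19]
Compare 37 vs 22: take 22 from right. Merged: [1, 1, 4, 6, 11, 16, 18, 18, 19, 22]
Append remaining from left: [37]. Merged: [1, 1, 4, 6, 11, 16, 18, 18, 19, 22, 37]

Final merged array: [1, 1, 4, 6, 11, 16, 18, 18, 19, 22, 37]
Total comparisons: 10

The merged array is [1, 1, 4, 6, 11, 16, 18, 18, 19, 22, 37], requiring 10 comparisons. The merge step runs in O(n) time where n is the total number of elements.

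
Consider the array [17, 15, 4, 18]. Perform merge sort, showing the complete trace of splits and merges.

Merge sort trace:

Split: [17, 15, 4, 18] -> [17, 15] and [4, 18]
  Split: [17, 15] -> [17] and [15]
  Merge: [17] + [15] -> [15, 17]
  Split: [4, 18] -> [4] and [18]
  Merge: [4] + [18] -> [4, 18]
Merge: [15, 17] + [4, 18] -> [4, 15, 17, 18]

Final sorted array: [4, 15, 17, 18]

The merge sort proceeds by recursively splitting the array and merging sorted halves.
After all merges, the sorted array is [4, 15, 17, 18].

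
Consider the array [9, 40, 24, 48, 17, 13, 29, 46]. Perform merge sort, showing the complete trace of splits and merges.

Merge sort trace:

Split: [9, 40, 24, 48, 17, 13, 29, 46] -> [9, 40, 24, 48] and [17, 13, 29, 46]
  Split: [9, 40, 24, 48] -> [9, 40] and [24, 48]
    Split: [9, 40] -> [9] and [40]
    Merge: [9] + [40] -> [9, 40]
    Split: [24, 48] -> [24] and [48]
    Merge: [24] + [48] -> [24, 48]
  Merge: [9, 40] + [24, 48] -> [9, 24, 40, 48]
  Split: [17, 13, 29, 46] -> [17, 13] and [29, 46]
    Split: [17, 13] -> [17] and [13]
    Merge: [17] + [13] -> [13, 17]
    Split: [29, 46] -> [29] and [46]
    Merge: [29] + [46] -> [29, 46]
  Merge: [13, 17] + [29, 46] -> [13, 17, 29, 46]
Merge: [9, 24, 40, 48] + [13, 17, 29, 46] -> [9, 13, 17, 24, 29, 40, 46, 48]

Final sorted array: [9, 13, 17, 24, 29, 40, 46, 48]

The merge sort proceeds by recursively splitting the array and merging sorted halves.
After all merges, the sorted array is [9, 13, 17, 24, 29, 40, 46, 48].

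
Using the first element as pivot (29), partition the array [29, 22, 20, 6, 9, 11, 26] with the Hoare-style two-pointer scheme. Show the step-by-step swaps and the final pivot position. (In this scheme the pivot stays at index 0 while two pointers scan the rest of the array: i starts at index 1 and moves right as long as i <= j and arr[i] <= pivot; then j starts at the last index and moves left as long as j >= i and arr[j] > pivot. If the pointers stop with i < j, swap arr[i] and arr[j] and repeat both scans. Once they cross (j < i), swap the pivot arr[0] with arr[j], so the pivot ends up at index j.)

Hoare-style two-pointer partition with pivot = 29:

Initial array: [29, 22, 20, 6, 9, 11, 26]

Pointers start at i = 1, j = 6.
i ends at 7, j ends at 6: the pointers have crossed (j < i), so scanning stops.

Swap pivot arr[0] with arr[6] to place pivot at position 6: [26, 22, 20, 6, 9, 11, 29]
Pivot position: 6

After partitioning with pivot 29, the array becomes [26, 22, 20, 6, 9, 11, 29]. The pivot is placed at index 6. All elements to the left of the pivot are <= 29, and all elements to the right are > 29.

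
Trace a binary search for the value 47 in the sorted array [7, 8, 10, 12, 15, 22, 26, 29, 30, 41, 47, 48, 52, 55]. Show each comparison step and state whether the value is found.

Binary search for 47 in [7, 8, 10, 12, 15, 22, 26, 29, 30, 41, 47, 48, 52, 55]:

lo=0, hi=13, mid=6, arr[mid]=26 -> 26 < 47, search right half
lo=7, hi=13, mid=10, arr[mid]=47 -> Found target at index 10!

Binary search finds 47 at index 10 after 2 comparisons. The search repeatedly halves the search space by comparing with the middle element.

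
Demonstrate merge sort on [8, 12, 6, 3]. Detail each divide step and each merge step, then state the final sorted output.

Merge sort trace:

Split: [8, 12, 6, 3] -> [8, 12] and [6, 3]
  Split: [8, 12] -> [8] and [12]
  Merge: [8] + [12] -> [8, 12]
  Split: [6, 3] -> [6] and [3]
  Merge: [6] + [3] -> [3, 6]
Merge: [8, 12] + [3, 6] -> [3, 6, 8, 12]

Final sorted array: [3, 6, 8, 12]

The merge sort proceeds by recursively splitting the array and merging sorted halves.
After all merges, the sorted array is [3, 6, 8, 12].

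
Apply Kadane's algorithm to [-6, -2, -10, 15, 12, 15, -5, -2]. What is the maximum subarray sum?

Using Kadane's algorithm on [-6, -2, -10, 15, 12, 15, -5, -2]:

Scanning through the array:
Position 1 (value -2): max_ending_here = -2, max_so_far = -2
Position 2 (value -10): max_ending_here = -10, max_so_far = -2
Position 3 (value 15): max_ending_here = 15, max_so_far = 15
Position 4 (value 12): max_ending_here = 27, max_so_far = 27
Position 5 (value 15): max_ending_here = 42, max_so_far = 42
Position 6 (value -5): max_ending_here = 37, max_so_far = 42
Position 7 (value -2): max_ending_here = 35, max_so_far = 42

Maximum subarray: [15, 12, 15]
Maximum sum: 42

The maximum subarray is [15, 12, 15] with sum 42. This subarray runs from index 3 to index 5.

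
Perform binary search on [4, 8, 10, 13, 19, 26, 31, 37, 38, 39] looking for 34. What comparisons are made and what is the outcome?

Binary search for 34 in [4, 8, 10, 13, 19, 26, 31, 37, 38, 39]:

lo=0, hi=9, mid=4, arr[mid]=19 -> 19 < 34, search right half
lo=5, hi=9, mid=7, arr[mid]=37 -> 37 > 34, search left half
lo=5, hi=6, mid=5, arr[mid]=26 -> 26 < 34, search right half
lo=6, hi=6, mid=6, arr[mid]=31 -> 31 < 34, search right half
lo=7 > hi=6, target 34 not found

Binary search determines that 34 is not in the array after 4 comparisons. The search space was exhausted without finding the target.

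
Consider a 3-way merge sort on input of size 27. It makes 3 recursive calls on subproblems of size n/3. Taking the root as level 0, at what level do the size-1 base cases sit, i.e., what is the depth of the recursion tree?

For divide and conquer with division factor 3:

Problem sizes at each level:
Level 0: 27
Level 1: 9
Level 2: 3
Level 3: 1

The root is level 0 and the size-1 base case is level 3 (the tree spans levels 0 through 3, i.e. 4 levels counting the root), so the depth is the number of divisions: log_3(27) = 3

The recursion tree depth is log_3(27) = 3. At each level, the problem size is divided by 3, so it takes 3 divisions to reduce to a base case of size 1. The algorithm makes 3 recursive calls at each level.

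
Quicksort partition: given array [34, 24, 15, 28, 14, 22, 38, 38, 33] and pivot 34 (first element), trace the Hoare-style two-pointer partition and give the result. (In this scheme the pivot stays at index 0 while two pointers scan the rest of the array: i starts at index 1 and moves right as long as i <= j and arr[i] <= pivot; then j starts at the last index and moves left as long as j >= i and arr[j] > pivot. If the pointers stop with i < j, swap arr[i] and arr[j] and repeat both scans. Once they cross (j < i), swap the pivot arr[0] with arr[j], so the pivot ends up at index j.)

Hoare-style two-pointer partition with pivot = 34:

Initial array: [34, 24, 15, 28, 14, 22, 38, 38, 33]

Pointers start at i = 1, j = 8.
i stops at index 6 (arr[6]=38 > 34), j stops at index 8 (arr[8]=33 <= 34): swap arr[6] and arr[8], array becomes [34, 24, 15, 28, 14, 22, 33, 38, 38]
i ends at 7, j ends at 6: the pointers have crossed (j < i), so scanning stops.

Swap pivot arr[0] with arr[6] to place pivot at position 6: [33, 24, 15, 28, 14, 22, 34, 38, 38]
Pivot position: 6

After partitioning with pivot 34, the array becomes [33, 24, 15, 28, 14, 22, 34, 38, 38]. The pivot is placed at index 6. All elements to the left of the pivot are <= 34, and all elements to the right are > 34.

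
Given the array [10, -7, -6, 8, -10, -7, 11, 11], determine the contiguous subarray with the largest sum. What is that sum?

Using Kadane's algorithm on [10, -7, -6, 8, -10, -7, 11, 11]:

Scanning through the array:
Position 1 (value -7): max_ending_here = 3, max_so_far = 10
Position 2 (value -6): max_ending_here = -3, max_so_far = 10
Position 3 (value 8): max_ending_here = 8, max_so_far = 10
Position 4 (value -10): max_ending_here = -2, max_so_far = 10
Position 5 (value -7): max_ending_here = -7, max_so_far = 10
Position 6 (value 11): max_ending_here = 11, max_so_far = 11
Position 7 (value 11): max_ending_here = 22, max_so_far = 22

Maximum subarray: [11, 11]
Maximum sum: 22

The maximum subarray is [11, 11] with sum 22. This subarray runs from index 6 to index 7.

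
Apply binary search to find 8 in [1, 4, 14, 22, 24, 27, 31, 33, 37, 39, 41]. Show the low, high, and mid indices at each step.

Binary search for 8 in [1, 4, 14, 22, 24, 27, 31, 33, 37, 39, 41]:

lo=0, hi=10, mid=5, arr[mid]=27 -> 27 > 8, search left half
lo=0, hi=4, mid=2, arr[mid]=14 -> 14 > 8, search left half
lo=0, hi=1, mid=0, arr[mid]=1 -> 1 < 8, search right half
lo=1, hi=1, mid=1, arr[mid]=4 -> 4 < 8, search right half
lo=2 > hi=1, target 8 not found

Binary search determines that 8 is not in the array after 4 comparisons. The search space was exhausted without finding the target.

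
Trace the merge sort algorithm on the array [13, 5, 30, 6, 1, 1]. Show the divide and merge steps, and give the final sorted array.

Merge sort trace:

Split: [13, 5, 30, 6, 1, 1] -> [13, 5, 30] and [6, 1, 1]
  Split: [13, 5, 30] -> [13] and [5, 30]
    Split: [5, 30] -> [5] and [30]
    Merge: [5] + [30] -> [5, 30]
  Merge: [13] + [5, 30] -> [5, 13, 30]
  Split: [6, 1, 1] -> [6] and [1, 1]
    Split: [1, 1] -> [1] and [1]
    Merge: [1] + [1] -> [1, 1]
  Merge: [6] + [1, 1] -> [1, 1, 6]
Merge: [5, 13, 30] + [1, 1, 6] -> [1, 1, 5, 6, 13, 30]

Final sorted array: [1, 1, 5, 6, 13, 30]

The merge sort proceeds by recursively splitting the array and merging sorted halves.
After all merges, the sorted array is [1, 1, 5, 6, 13, 30].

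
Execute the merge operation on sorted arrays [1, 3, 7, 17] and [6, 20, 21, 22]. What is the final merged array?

Merging process:

Compare 1 vs 6: take 1 from left. Merged: [1]
Compare 3 vs 6: take 3 from left. Merged: [1, 3]
Compare 7 vs 6: take 6 from right. Merged: [1, 3, 6]
Compare 7 vs 20: take 7 from left. Merged: [1, 3, 6, 7]
Compare 17 vs 20: take 17 from left. Merged: [1, 3, 6, 7, 17]
Append remaining from right: [20, 21, 22]. Merged: [1, 3, 6, 7, 17, 20, 21, 22]

Final merged array: [1, 3, 6, 7, 17, 20, 21, 22]
Total comparisons: 5

The merged array is [1, 3, 6, 7, 17, 20, 21, 22], requiring 5 comparisons. The merge step runs in O(n) time where n is the total number of elements.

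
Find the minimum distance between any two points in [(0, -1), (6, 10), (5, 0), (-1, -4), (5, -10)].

Computing all pairwise distances among 5 points:

d((0, -1), (6, 10)) = 12.53
d((0, -1), (5, 0)) = 5.099
d((0, -1), (-1, -4)) = 3.1623 <-- minimum
d((0, -1), (5, -10)) = 10.2956
d((6, 10), (5, 0)) = 10.0499
d((6, 10), (-1, -4)) = 15.6525
d((6, 10), (5, -10)) = 20.025
d((5, 0), (-1, -4)) = 7.2111
d((5, 0), (5, -10)) = 10.0
d((-1, -4), (5, -10)) = 8.4853

Closest pair: (0, -1) and (-1, -4) with distance 3.1623

The closest pair is (0, -1) and (-1, -4) with Euclidean distance 3.1623. For 5 points, brute-force pairwise comparison is shown above. For large n, the divide-and-conquer algorithm (sort by x, recurse on halves, check the dividing strip) achieves O(n log n).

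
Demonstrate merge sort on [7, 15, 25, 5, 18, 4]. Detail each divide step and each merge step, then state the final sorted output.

Merge sort trace:

Split: [7, 15, 25, 5, 18, 4] -> [7, 15, 25] and [5, 18, 4]
  Split: [7, 15, 25] -> [7] and [15, 25]
    Split: [15, 25] -> [15] and [25]
    Merge: [15] + [25] -> [15, 25]
  Merge: [7] + [15, 25] -> [7, 15, 25]
  Split: [5, 18, 4] -> [5] and [18, 4]
    Split: [18, 4] -> [18] and [4]
    Merge: [18] + [4] -> [4, 18]
  Merge: [5] + [4, 18] -> [4, 5, 18]
Merge: [7, 15, 25] + [4, 5, 18] -> [4, 5, 7, 15, 18, 25]

Final sorted array: [4, 5, 7, 15, 18, 25]

The merge sort proceeds by recursively splitting the array and merging sorted halves.
After all merges, the sorted array is [4, 5, 7, 15, 18, 25].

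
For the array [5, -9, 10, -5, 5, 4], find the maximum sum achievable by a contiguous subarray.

Using Kadane's algorithm on [5, -9, 10, -5, 5, 4]:

Scanning through the array:
Position 1 (value -9): max_ending_here = -4, max_so_far = 5
Position 2 (value 10): max_ending_here = 10, max_so_far = 10
Position 3 (value -5): max_ending_here = 5, max_so_far = 10
Position 4 (value 5): max_ending_here = 10, max_so_far = 10
Position 5 (value 4): max_ending_here = 14, max_so_far = 14

Maximum subarray: [10, -5, 5, 4]
Maximum sum: 14

The maximum subarray is [10, -5, 5, 4] with sum 14. This subarray runs from index 2 to index 5.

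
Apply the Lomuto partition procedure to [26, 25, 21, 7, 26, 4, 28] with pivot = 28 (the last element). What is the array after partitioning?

Lomuto partition with pivot = 28:

Initial array: [26, 25, 21, 7, 26, 4, 28]

arr[0]=26 <= 28: swap with position 0, array becomes [26, 25, 21, 7, 26, 4, 28]
arr[1]=25 <= 28: swap with position 1, array becomes [26, 25, 21, 7, 26, 4, 28]
arr[2]=21 <= 28: swap with position 2, array becomes [26, 25, 21, 7, 26, 4, 28]
arr[3]=7 <= 28: swap with position 3, array becomes [26, 25, 21, 7, 26, 4, 28]
arr[4]=26 <= 28: swap with position 4, array becomes [26, 25, 21, 7, 26, 4, 28]
arr[5]=4 <= 28: swap with position 5, array becomes [26, 25, 21, 7, 26, 4, 28]

Place pivot at position 6: [26, 25, 21, 7, 26, 4, 28]
Pivot position: 6

After partitioning with pivot 28, the array becomes [26, 25, 21, 7, 26, 4, 28]. The pivot is placed at index 6. All elements to the left of the pivot are <= 28, and all elements to the right are > 28.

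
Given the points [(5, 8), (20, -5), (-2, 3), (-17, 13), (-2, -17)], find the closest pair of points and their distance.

Computing all pairwise distances among 5 points:

d((5, 8), (20, -5)) = 19.8494
d((5, 8), (-2, 3)) = 8.6023 <-- minimum
d((5, 8), (-17, 13)) = 22.561
d((5, 8), (-2, -17)) = 25.9615
d((20, -5), (-2, 3)) = 23.4094
d((20, -5), (-17, 13)) = 41.1461
d((20, -5), (-2, -17)) = 25.0599
d((-2, 3), (-17, 13)) = 18.0278
d((-2, 3), (-2, -17)) = 20.0
d((-17, 13), (-2, -17)) = 33.541

Closest pair: (5, 8) and (-2, 3) with distance 8.6023

The closest pair is (5, 8) and (-2, 3) with Euclidean distance 8.6023. For 5 points, brute-force pairwise comparison is shown above. For large n, the divide-and-conquer algorithm (sort by x, recurse on halves, check the dividing strip) achieves O(n log n).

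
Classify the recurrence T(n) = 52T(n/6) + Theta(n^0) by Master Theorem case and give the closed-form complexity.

Master Theorem for T(n) = 52T(n/6) + O(n^0):

a = 52, b = 6, c = 0
log_b(a) = log_6(52) = 2.2052

Case 1: c = 0 < log_6(52) = 2.2052
T(n) = O(n^(log_6 52))

For T(n) = 52T(n/6) + O(n^0): log_6(52) = 2.2052. This is Case 1 of the Master Theorem (c < log_b(a), work dominated by leaves), giving O(n^(log_6 52)).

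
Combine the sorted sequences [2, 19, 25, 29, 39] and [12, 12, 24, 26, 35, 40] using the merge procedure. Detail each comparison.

Merging process:

Compare 2 vs 12: take 2 from left. Merged: [2]
Compare 19 vs 12: take 12 from right. Merged: [2, 12]
Compare 19 vs 12: take 12 from right. Merged: [2, 12, 12]
Compare 19 vs 24: take 19 from left. Merged: [2, 12, 12, 19]
Compare 25 vs 24: take 24 from right. Merged: [2, 12, 12, 19, 24]
Compare 25 vs 26: take 25 from left. Merged: [2, 12, 12, 19, 24, 25]
Compare 29 vs 26: take 26 from right. Merged: [2, 12, 12, 19, 24, 25, 26]
Compare 29 vs 35: take 29 from left. Merged: [2, 12, 12, 19, 24, 25, 26, 29]
Compare 39 vs 35: take 35 from right. Merged: [2, 12, 12, 19, 24, 25, 26, 29, 35]
Compare 39 vs 40: take 39 from left. Merged: [2, 12, 12, 19, 24, 25, 26, 29, 35, 39]
Append remaining from right: [40]. Merged: [2, 12, 12, 19, 24, 25, 26, 29, 35, 39, 40]

Final merged array: [2, 12, 12, 19, 24, 25, 26, 29, 35, 39, 40]
Total comparisons: 10

The merged array is [2, 12, 12, 19, 24, 25, 26, 29, 35, 39, 40], requiring 10 comparisons. The merge step runs in O(n) time where n is the total number of elements.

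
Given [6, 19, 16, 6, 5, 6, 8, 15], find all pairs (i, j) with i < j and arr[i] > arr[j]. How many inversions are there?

Finding inversions in [6, 19, 16, 6, 5, 6, 8, 15]:

(0, 4): arr[0]=6 > arr[4]=5
(1, 2): arr[1]=19 > arr[2]=16
(1, 3): arr[1]=19 > arr[3]=6
(1, 4): arr[1]=19 > arr[4]=5
(1, 5): arr[1]=19 > arr[5]=6
(1, 6): arr[1]=19 > arr[6]=8
(1, 7): arr[1]=19 > arr[7]=15
(2, 3): arr[2]=16 > arr[3]=6
(2, 4): arr[2]=16 > arr[4]=5
(2, 5): arr[2]=16 > arr[5]=6
(2, 6): arr[2]=16 > arr[6]=8
(2, 7): arr[2]=16 > arr[7]=15
(3, 4): arr[3]=6 > arr[4]=5

Total inversions: 13

The array has 13 inversion(s): (0,4), (1,2), (1,3), (1,4), (1,5), (1,6), (1,7), (2,3), (2,4), (2,5), (2,6), (2,7), (3,4). Each pair (i,j) satisfies i < j and arr[i] > arr[j].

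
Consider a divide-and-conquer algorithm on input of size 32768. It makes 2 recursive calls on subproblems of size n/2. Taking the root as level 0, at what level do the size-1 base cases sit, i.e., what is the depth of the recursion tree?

For divide and conquer with division factor 2:

Problem sizes at each level:
Level 0: 32768
Level 1: 16384
Level 2: 8192
Level 3: 4096
Level 4: 2048
Level 5: 1024
Level 6: 512
Level 7: 256
Level 8: 128
Level 9: 64
Level 10: 32
Level 11: 16
Level 12: 8
Level 13: 4
Level 14: 2
Level 15: 1

The root is level 0 and the size-1 base case is level 15 (the tree spans levels 0 through 15, i.e. 16 levels counting the root), so the depth is the number of divisions: log_2(32768) = 15

The recursion tree depth is log_2(32768) = 15. At each level, the problem size is divided by 2, so it takes 15 divisions to reduce to a base case of size 1. The algorithm makes 2 recursive calls at each level.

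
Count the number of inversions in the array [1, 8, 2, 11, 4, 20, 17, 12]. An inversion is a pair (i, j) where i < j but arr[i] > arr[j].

Finding inversions in [1, 8, 2, 11, 4, 20, 17, 12]:

(1, 2): arr[1]=8 > arr[2]=2
(1, 4): arr[1]=8 > arr[4]=4
(3, 4): arr[3]=11 > arr[4]=4
(5, 6): arr[5]=20 > arr[6]=17
(5, 7): arr[5]=20 > arr[7]=12
(6, 7): arr[6]=17 > arr[7]=12

Total inversions: 6

The array has 6 inversion(s): (1,2), (1,4), (3,4), (5,6), (5,7), (6,7). Each pair (i,j) satisfies i < j and arr[i] > arr[j].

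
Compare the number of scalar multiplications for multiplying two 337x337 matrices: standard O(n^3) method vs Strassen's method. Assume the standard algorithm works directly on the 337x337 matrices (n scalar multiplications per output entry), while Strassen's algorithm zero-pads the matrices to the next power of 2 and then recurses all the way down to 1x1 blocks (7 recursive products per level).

Matrix multiplication for 337x337 matrices:

Strassen's algorithm requires power-of-2 dimensions. Pad 337x337 to 512x512 (next power of 2).

Standard algorithm: 337^3 = 38272753 multiplications
Strassen's algorithm: 7^(log2(512)) = 7^9 = 40353607 multiplications
Difference: 38272753 - 40353607 = -2080854 (Strassen uses MORE here due to padding overhead — for small or just-over-power-of-2 n, padding can outweigh the per-level savings)

Standard: 38272753 multiplications (337^3). Strassen: 40353607 multiplications (7^9, after padding to 512x512). Strassen reduces 8 recursive multiplications to 7 at each level.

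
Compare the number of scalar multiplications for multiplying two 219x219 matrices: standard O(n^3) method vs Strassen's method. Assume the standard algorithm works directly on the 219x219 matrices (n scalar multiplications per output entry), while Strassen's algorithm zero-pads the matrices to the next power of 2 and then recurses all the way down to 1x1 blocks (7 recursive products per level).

Matrix multiplication for 219x219 matrices:

Strassen's algorithm requires power-of-2 dimensions. Pad 219x219 to 256x256 (next power of 2).

Standard algorithm: 219^3 = 10503459 multiplications
Strassen's algorithm: 7^(log2(256)) = 7^8 = 5764801 multiplications
Savings: 10503459 - 5764801 = 4738658 multiplications

Standard: 10503459 multiplications (219^3). Strassen: 5764801 multiplications (7^8, after padding to 256x256). Strassen reduces 8 recursive multiplications to 7 at each level.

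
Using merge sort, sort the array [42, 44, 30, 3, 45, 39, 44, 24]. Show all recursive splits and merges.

Merge sort trace:

Split: [42, 44, 30, 3, 45, 39, 44, 24] -> [42, 44, 30, 3] and [45, 39, 44, 24]
  Split: [42, 44, 30, 3] -> [42, 44] and [30, 3]
    Split: [42, 44] -> [42] and [44]
    Merge: [42] + [44] -> [42, 44]
    Split: [30, 3] -> [30] and [3]
    Merge: [30] + [3] -> [3, 30]
  Merge: [42, 44] + [3, 30] -> [3, 30, 42, 44]
  Split: [45, 39, 44, 24] -> [45, 39] and [44, 24]
    Split: [45, 39] -> [45] and [39]
    Merge: [45] + [39] -> [39, 45]
    Split: [44, 24] -> [44] and [24]
    Merge: [44] + [24] -> [24, 44]
  Merge: [39, 45] + [24, 44] -> [24, 39, 44, 45]
Merge: [3, 30, 42, 44] + [24, 39, 44, 45] -> [3, 24, 30, 39, 42, 44, 44, 45]

Final sorted array: [3, 24, 30, 39, 42, 44, 44, 45]

The merge sort proceeds by recursively splitting the array and merging sorted halves.
After all merges, the sorted array is [3, 24, 30, 39, 42, 44, 44, 45].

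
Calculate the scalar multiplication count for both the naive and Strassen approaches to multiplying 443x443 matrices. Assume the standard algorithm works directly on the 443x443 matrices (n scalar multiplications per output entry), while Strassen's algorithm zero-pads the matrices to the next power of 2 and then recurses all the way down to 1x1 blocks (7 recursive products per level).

Matrix multiplication for 443x443 matrices:

Strassen's algorithm requires power-of-2 dimensions. Pad 443x443 to 512x512 (next power of 2).

Standard algorithm: 443^3 = 86938307 multiplications
Strassen's algorithm: 7^(log2(512)) = 7^9 = 40353607 multiplications
Savings: 86938307 - 40353607 = 46584700 multiplications

Standard: 86938307 multiplications (443^3). Strassen: 40353607 multiplications (7^9, after padding to 512x512). Strassen reduces 8 recursive multiplications to 7 at each level.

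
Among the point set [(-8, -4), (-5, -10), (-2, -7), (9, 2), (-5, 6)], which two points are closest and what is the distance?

Computing all pairwise distances among 5 points:

d((-8, -4), (-5, -10)) = 6.7082
d((-8, -4), (-2, -7)) = 6.7082
d((-8, -4), (9, 2)) = 18.0278
d((-8, -4), (-5, 6)) = 10.4403
d((-5, -10), (-2, -7)) = 4.2426 <-- minimum
d((-5, -10), (9, 2)) = 18.4391
d((-5, -10), (-5, 6)) = 16.0
d((-2, -7), (9, 2)) = 14.2127
d((-2, -7), (-5, 6)) = 13.3417
d((9, 2), (-5, 6)) = 14.5602

Closest pair: (-5, -10) and (-2, -7) with distance 4.2426

The closest pair is (-5, -10) and (-2, -7) with Euclidean distance 4.2426. For 5 points, brute-force pairwise comparison is shown above. For large n, the divide-and-conquer algorithm (sort by x, recurse on halves, check the dividing strip) achieves O(n log n).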